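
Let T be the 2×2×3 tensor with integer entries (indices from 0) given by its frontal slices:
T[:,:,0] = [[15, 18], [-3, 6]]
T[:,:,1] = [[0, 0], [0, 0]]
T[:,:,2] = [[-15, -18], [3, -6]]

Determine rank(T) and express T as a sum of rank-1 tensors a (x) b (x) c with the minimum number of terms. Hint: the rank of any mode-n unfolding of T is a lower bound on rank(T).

rank(T) = 2

Lower bound: the mode-1 unfolding of T (rows indexed by i, columns by (j,k) = (0,0), (0,1), (0,2), (1,0), (1,1), (1,2)) is [[15, 0, -15, 18, 0, -18], [-3, 0, 3, 6, 0, -6]].
There the 2×2 minor on rows i ∈ {0, 1}, columns (j,k) ∈ {(0,0), (1,0)} is det [[15, 18], [-3, 6]] = 144 ≠ 0, so this unfolding has rank ≥ 2; CP rank is at least every unfolding rank, so rank(T) ≥ 2. (Flattening ranks never certify an upper bound on CP rank; for that we must actually write T with 2 rank-1 terms.)
Upper bound — finding two terms. Every mode-3 slice of T is a multiple of one matrix: T[:,:,k] = c[k]·M with c = (1, 0, -1) and M = [[15, 18], [-3, 6]] (rows indexed by i, columns by j). So it suffices to write M as a sum of two rank-1 matrices.
Splitting M by its rows (i = 0, 1), M = (1, 0)(15, 18)ᵀ + (0, 1)(-3, 6)ᵀ.
Hence T = (1, 0) (x) (15, 18) (x) (1, 0, -1) + (0, 1) (x) (-3, 6) (x) (1, 0, -1), so rank(T) ≤ 2.
These bounds meet, so rank(T) = 2.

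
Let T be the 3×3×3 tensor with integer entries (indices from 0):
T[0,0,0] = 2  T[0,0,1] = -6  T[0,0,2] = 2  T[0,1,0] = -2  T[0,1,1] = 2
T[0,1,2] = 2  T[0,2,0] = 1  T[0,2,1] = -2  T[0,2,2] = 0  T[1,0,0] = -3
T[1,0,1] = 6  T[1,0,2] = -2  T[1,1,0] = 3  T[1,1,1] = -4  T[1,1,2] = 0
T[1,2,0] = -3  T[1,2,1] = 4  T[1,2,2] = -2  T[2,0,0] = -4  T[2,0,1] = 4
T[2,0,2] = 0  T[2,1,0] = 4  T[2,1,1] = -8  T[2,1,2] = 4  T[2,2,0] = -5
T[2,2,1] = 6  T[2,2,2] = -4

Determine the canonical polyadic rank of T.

3

Lower bound: the mode-1 unfolding of T (rows indexed by i, columns by (j,k) = (0,0), (0,1), (0,2), (1,0), (1,1), (1,2), (2,0), (2,1), (2,2)) is [[2, -6, 2, -2, 2, 2, 1, -2, 0], [-3, 6, -2, 3, -4, 0, -3, 4, -2], [-4, 4, 0, 4, -8, 4, -5, 6, -4]].
There the 3×3 minor on rows i ∈ {0, 1, 2}, columns (j,k) ∈ {(0,0), (0,1), (0,2)} is det [[2, -6, 2], [-3, 6, -2], [-4, 4, 0]] = -8 ≠ 0, so this unfolding has rank ≥ 3; CP rank is at least every unfolding rank, so rank(T) ≥ 3. (Flattening ranks never certify an upper bound on CP rank; for that we must actually write T with 3 rank-1 terms.)
Upper bound: T is a sum of 3 rank-1 terms, T = [0, 1, 2] ⊗ [1, -1, 2] ⊗ [-1, 1, -1] + [1, -1, -1] ⊗ [2, -2, 1] ⊗ [1, -2, 0] + [2, -1, 2] ⊗ [1, 1, 0] ⊗ [0, -1, 1] (written with every a and b primitive with positive leading entry and the scale carried by c; CP decompositions are not unique, and this one is verified by expanding entrywise), so rank(T) ≤ 3.
These bounds meet, so rank(T) = 3.
Check entry T[0,2,1] = -2: (0)·(2)·(1) + (1)·(1)·(-2) + (2)·(0)·(-1) = -2.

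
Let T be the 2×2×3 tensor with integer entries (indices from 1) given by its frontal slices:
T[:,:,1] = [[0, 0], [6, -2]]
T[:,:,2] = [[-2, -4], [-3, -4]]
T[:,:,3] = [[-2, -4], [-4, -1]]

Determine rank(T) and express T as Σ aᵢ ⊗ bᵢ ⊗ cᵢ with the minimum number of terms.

rank(T) = 3

Lower bound: the mode-3 unfolding of T (rows indexed by k, columns by (i,j) = (1,1), (1,2), (2,1), (2,2)) is [[0, 0, 6, -2], [-2, -4, -3, -4], [-2, -4, -4, -1]].
There the 3×3 minor on rows k ∈ {1, 2, 3}, columns (i,j) ∈ {(1,1), (2,1), (2,2)} is det [[0, 6, -2], [-2, -3, -4], [-2, -4, -1]] = 32 ≠ 0, so this unfolding has rank ≥ 3; CP rank is at least every unfolding rank, so rank(T) ≥ 3. (This is only a lower bound: in general the CP rank may exceed every unfolding rank, so we still need to exhibit 3 rank-1 terms summing to T.)
Upper bound: T is a sum of 3 rank-1 terms, T = [0, 1] ⊗ [1, -1] ⊗ [2, 2, -1] + [0, 1] ⊗ [1, 0] ⊗ [4, -4, -2] + [2, 1] ⊗ [1, 2] ⊗ [0, -1, -1] (written with every a and b primitive with positive leading entry and the scale carried by c; CP decompositions are not unique, and this one is verified by expanding entrywise), so rank(T) ≤ 3.
These bounds meet, so rank(T) = 3.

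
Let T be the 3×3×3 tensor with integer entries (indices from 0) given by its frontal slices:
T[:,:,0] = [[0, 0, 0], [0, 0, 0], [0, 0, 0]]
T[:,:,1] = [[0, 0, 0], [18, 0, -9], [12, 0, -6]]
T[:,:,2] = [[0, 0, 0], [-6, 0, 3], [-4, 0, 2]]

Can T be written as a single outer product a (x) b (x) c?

Yes

The mode-1 fibre T[:,0,1] = [0, 18, 12] gives a = (0, 3, 2) (primitive direction); the mode-2 fibre T[1,:,1] = [18, 0, -9] gives b = (2, 0, -1); then c[k] = T[1,0,k] / (a[1]·b[0]) = [0, 18, -6] / 6 = (0, 3, -1).
Expanding (0, 3, 2) (x) (2, 0, -1) (x) (0, 3, -1) reproduces all 27 entries of T, so T = (0, 3, 2) (x) (2, 0, -1) (x) (0, 3, -1) and rank(T) ≤ 1.
Equivalently every frontal slice T[:,:,k] is c[k] times the rank-1 matrix (0, 3, 2) (x) (2, 0, -1). So T has rank 1 (it is nonzero).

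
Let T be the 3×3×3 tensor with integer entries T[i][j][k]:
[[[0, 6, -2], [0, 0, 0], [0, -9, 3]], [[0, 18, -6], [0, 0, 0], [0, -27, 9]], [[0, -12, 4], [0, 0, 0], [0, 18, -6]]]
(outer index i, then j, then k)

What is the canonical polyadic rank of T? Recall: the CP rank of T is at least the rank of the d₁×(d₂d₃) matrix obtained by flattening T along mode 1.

Lower bound: T ≠ 0 (e.g. T[0,0,1] = 6), so rank(T) ≥ 1.
Upper bound: if T = a (x) b (x) c then every fibre of T is a multiple of the corresponding factor, so read the factors off the fibres through the nonzero entry T[0,0,1] = 6.
The mode-1 fibre T[:,0,1] = [6, 18, -12] gives a = (1, 3, -2) (primitive direction); the mode-2 fibre T[0,:,1] = [6, 0, -9] gives b = (2, 0, -3); then c[k] = T[0,0,k] / (a[0]·b[0]) = [0, 6, -2] / 2 = (0, 3, -1).
Expanding (1, 3, -2) (x) (2, 0, -3) (x) (0, 3, -1) reproduces all 27 entries of T, so T = (1, 3, -2) (x) (2, 0, -3) (x) (0, 3, -1) and rank(T) ≤ 1.
These bounds meet, so rank(T) = 1.
Check entry T[2,1,0] = 0: (-2)·(0)·(0) = 0.

1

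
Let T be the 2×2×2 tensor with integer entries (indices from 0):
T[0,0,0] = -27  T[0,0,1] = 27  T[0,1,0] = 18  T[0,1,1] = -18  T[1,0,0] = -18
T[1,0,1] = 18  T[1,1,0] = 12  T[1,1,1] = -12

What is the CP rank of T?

Lower bound: T ≠ 0 (e.g. T[0,0,0] = -27), so rank(T) ≥ 1.
Upper bound: if T = a ⊗ b ⊗ c then every fibre of T is a multiple of the corresponding factor, so read the factors off the fibres through the nonzero entry T[0,0,0] = -27.
The mode-1 fibre T[:,0,0] = [-27, -18] gives a = [3, 2] (primitive direction); the mode-2 fibre T[0,:,0] = [-27, 18] gives b = [3, -2]; then c[k] = T[0,0,k] / (a[0]·b[0]) = [-27, 27] / 9 = [-3, 3].
Expanding [3, 2] ⊗ [3, -2] ⊗ [-3, 3] reproduces all 8 entries of T, so T = [3, 2] ⊗ [3, -2] ⊗ [-3, 3] and rank(T) ≤ 1.
These bounds meet, so rank(T) = 1.

1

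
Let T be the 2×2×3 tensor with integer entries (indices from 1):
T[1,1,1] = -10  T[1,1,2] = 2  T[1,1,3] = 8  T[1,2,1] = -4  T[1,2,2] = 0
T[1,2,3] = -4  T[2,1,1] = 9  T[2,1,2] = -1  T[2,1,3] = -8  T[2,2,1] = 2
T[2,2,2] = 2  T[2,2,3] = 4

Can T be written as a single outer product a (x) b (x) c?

The mode-3 unfolding of T (rows indexed by k, columns by (i,j) = (1,1), (1,2), (2,1), (2,2)) is [[-10, -4, 9, 2], [2, 0, -1, 2], [8, -4, -8, 4]].
There the 3×3 minor on rows k ∈ {1, 2, 3}, columns (i,j) ∈ {(1,1), (1,2), (2,1)} is det [[-10, -4, 9], [2, 0, -1], [8, -4, -8]] = -64 ≠ 0, so this unfolding has rank ≥ 3; CP rank is at least every unfolding rank, so rank(T) ≥ 3.
In particular rank(T) ≥ 3 > 1, so T is not rank-1.

No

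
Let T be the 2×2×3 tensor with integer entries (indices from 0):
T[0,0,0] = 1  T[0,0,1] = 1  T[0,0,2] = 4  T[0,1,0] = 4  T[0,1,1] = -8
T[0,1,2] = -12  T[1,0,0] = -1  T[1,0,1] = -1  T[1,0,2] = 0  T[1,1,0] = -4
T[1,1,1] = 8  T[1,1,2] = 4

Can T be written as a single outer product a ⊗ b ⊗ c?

No

The mode-3 unfolding of T (rows indexed by k, columns by (i,j) = (0,0), (0,1), (1,0), (1,1)) is [[1, 4, -1, -4], [1, -8, -1, 8], [4, -12, 0, 4]].
There the 3×3 minor on rows k ∈ {0, 1, 2}, columns (i,j) ∈ {(0,0), (0,1), (1,0)} is det [[1, 4, -1], [1, -8, -1], [4, -12, 0]] = -48 ≠ 0, so this unfolding has rank ≥ 3; CP rank is at least every unfolding rank, so rank(T) ≥ 3.
In particular rank(T) ≥ 3 > 1, so T is not rank-1.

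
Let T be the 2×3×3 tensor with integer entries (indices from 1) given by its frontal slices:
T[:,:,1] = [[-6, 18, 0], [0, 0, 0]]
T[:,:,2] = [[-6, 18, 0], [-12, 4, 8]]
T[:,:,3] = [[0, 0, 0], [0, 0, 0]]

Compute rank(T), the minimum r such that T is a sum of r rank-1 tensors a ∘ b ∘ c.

Lower bound: the mode-2 unfolding of T (rows indexed by j, columns by (i,k) = (1,1), (1,2), (1,3), (2,1), (2,2), (2,3)) is [[-6, -6, 0, 0, -12, 0], [18, 18, 0, 0, 4, 0], [0, 0, 0, 0, 8, 0]].
There the 2×2 minor on rows j ∈ {1, 2}, columns (i,k) ∈ {(1,1), (2,2)} is det [[-6, -12], [18, 4]] = 192 ≠ 0, so this unfolding has rank ≥ 2; CP rank is at least every unfolding rank, so rank(T) ≥ 2. (This is only a lower bound: in general the CP rank may exceed every unfolding rank, so we still need to exhibit 2 rank-1 terms summing to T.)
Upper bound — finding two terms. Write S_k = T[:,:,k] for the frontal slices: S₁ = [[-6, 18, 0], [0, 0, 0]], S₂ = [[-6, 18, 0], [-12, 4, 8]], S₃ = [[0, 0, 0], [0, 0, 0]].
If T = a₁ ∘ b₁ ∘ c₁ + a₂ ∘ b₂ ∘ c₂ then each S_k = c₁[k]·a₁b₁ᵀ + c₂[k]·a₂b₂ᵀ. S₁ and S₂ are linearly independent, so a₁b₁ᵀ and a₂b₂ᵀ must span the same plane of matrices: they are the rank-1 matrices of the form x·S₁ + y·S₂.
The 2×2 minor of x·S₁ + y·S₂ on rows {1,2}, columns {1,2} is 192·xy + 192·y² = 192·(y)(x + y), vanishing at (x:y) = (1:0) and (1:-1).
M₁ = S₁ = [[-6, 18, 0], [0, 0, 0]] = (-6)·[1, 0][1, -3, 0]ᵀ and M₂ = S₁ − S₂ = [[0, 0, 0], [12, -4, -8]] = 4·[0, 1][3, -1, -2]ᵀ, so take a₁ = [1, 0], b₁ = [1, -3, 0], a₂ = [0, 1], b₂ = [3, -1, -2].
Each slice is an integer combination of E₁ = a₁b₁ᵀ and E₂ = a₂b₂ᵀ: S₁ = −6·E₁, S₂ = −6·E₁ − 4·E₂, S₃ = 0; reading off coefficients, c₁ = [-6, -6, 0] and c₂ = [0, -4, 0].
Hence T = [1, 0] ∘ [1, -3, 0] ∘ [-6, -6, 0] + [0, 1] ∘ [3, -1, -2] ∘ [0, -4, 0], so rank(T) ≤ 2.
These bounds meet, so rank(T) = 2.

2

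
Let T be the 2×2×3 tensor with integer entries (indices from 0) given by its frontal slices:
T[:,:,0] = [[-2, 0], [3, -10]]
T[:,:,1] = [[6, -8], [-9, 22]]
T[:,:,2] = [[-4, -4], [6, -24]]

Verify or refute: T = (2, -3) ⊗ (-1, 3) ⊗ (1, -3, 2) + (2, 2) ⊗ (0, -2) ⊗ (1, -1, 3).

Reconstruct entry (0,1,0) from the claimed factors: Σₗ aₗ[0]bₗ[1]cₗ[0] = (2)·(3)·(1) + (2)·(-2)·(1) = 2, but T[0,1,0] = 0. The claim is false.

No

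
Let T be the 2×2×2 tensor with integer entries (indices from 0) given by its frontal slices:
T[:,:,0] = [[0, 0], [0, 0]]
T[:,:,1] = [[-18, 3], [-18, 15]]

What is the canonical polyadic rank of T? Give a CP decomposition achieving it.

rank(T) = 2

Lower bound: the mode-1 unfolding of T (rows indexed by i, columns by (j,k) = (0,0), (0,1), (1,0), (1,1)) is [[0, -18, 0, 3], [0, -18, 0, 15]].
There the 2×2 minor on rows i ∈ {0, 1}, columns (j,k) ∈ {(0,1), (1,1)} is det [[-18, 3], [-18, 15]] = -216 ≠ 0, so this unfolding has rank ≥ 2; CP rank is at least every unfolding rank, so rank(T) ≥ 2. (Flattening ranks never certify an upper bound on CP rank; for that we must actually write T with 2 rank-1 terms.)
Upper bound — finding two terms. Every mode-3 slice of T is a multiple of one matrix: T[:,:,k] = c[k]·M with c = (0, 1) and M = [[-18, 3], [-18, 15]] (rows indexed by i, columns by j). So it suffices to write M as a sum of two rank-1 matrices.
Splitting M by its rows (i = 0, 1), M = (1, 0)(-18, 3)ᵀ + (0, 1)(-18, 15)ᵀ.
Hence T = (1, 0) (x) (-18, 3) (x) (0, 1) + (0, 1) (x) (-18, 15) (x) (0, 1), so rank(T) ≤ 2.
These bounds meet, so rank(T) = 2.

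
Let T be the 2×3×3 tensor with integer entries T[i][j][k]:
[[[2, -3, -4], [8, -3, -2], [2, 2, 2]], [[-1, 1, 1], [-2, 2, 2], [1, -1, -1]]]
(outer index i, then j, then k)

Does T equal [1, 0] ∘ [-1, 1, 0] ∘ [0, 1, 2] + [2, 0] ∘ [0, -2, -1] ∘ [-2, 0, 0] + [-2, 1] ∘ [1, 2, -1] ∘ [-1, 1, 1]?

Reconstruct entry (0,1,0) from the claimed factors: Σₗ aₗ[0]bₗ[1]cₗ[0] = (1)·(1)·(0) + (2)·(-2)·(-2) + (-2)·(2)·(-1) = 12, but T[0,1,0] = 8. The claim is false.

No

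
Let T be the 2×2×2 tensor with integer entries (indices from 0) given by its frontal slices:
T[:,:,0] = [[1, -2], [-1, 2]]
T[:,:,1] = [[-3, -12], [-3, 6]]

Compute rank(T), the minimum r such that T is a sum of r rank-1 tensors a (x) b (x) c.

Lower bound: the mode-3 unfolding of T (rows indexed by k, columns by (i,j) = (0,0), (0,1), (1,0), (1,1)) is [[1, -2, -1, 2], [-3, -12, -3, 6]].
There the 2×2 minor on rows k ∈ {0, 1}, columns (i,j) ∈ {(0,0), (0,1)} is det [[1, -2], [-3, -12]] = -18 ≠ 0, so this unfolding has rank ≥ 2; CP rank is at least every unfolding rank, so rank(T) ≥ 2. (Flattening ranks never certify an upper bound on CP rank; for that we must actually write T with 2 rank-1 terms.)
Upper bound — finding two terms. Write S_k = T[:,:,k] for the frontal slices: S₀ = [[1, -2], [-1, 2]], S₁ = [[-3, -12], [-3, 6]].
If T = a₁ (x) b₁ (x) c₁ + a₂ (x) b₂ (x) c₂ then each S_k = c₁[k]·a₁b₁ᵀ + c₂[k]·a₂b₂ᵀ. S₀ and S₁ are linearly independent, so a₁b₁ᵀ and a₂b₂ᵀ must span the same plane of matrices: they are the rank-1 matrices of the form x·S₀ + y·S₁.
det(x·S₀ + y·S₁) is −18·xy − 54·y² = (-18)·(x + 3·y)(y), vanishing at (x:y) = (3:-1) and (1:0).
M₁ = 3·S₀ − S₁ = [[6, 6], [0, 0]] = 6·[1, 0][1, 1]ᵀ and M₂ = S₀ = [[1, -2], [-1, 2]] = [1, -1][1, -2]ᵀ, so take a₁ = [1, 0], b₁ = [1, 1], a₂ = [1, -1], b₂ = [1, -2].
Each slice is an integer combination of E₁ = a₁b₁ᵀ and E₂ = a₂b₂ᵀ: S₀ = E₂, S₁ = −6·E₁ + 3·E₂; reading off coefficients, c₁ = [0, -6] and c₂ = [1, 3].
Hence T = [1, 0] (x) [1, 1] (x) [0, -6] + [1, -1] (x) [1, -2] (x) [1, 3], so rank(T) ≤ 2.
These bounds meet, so rank(T) = 2.
Check entry T[0,1,0] = -2: (1)·(1)·(0) + (1)·(-2)·(1) = -2.

2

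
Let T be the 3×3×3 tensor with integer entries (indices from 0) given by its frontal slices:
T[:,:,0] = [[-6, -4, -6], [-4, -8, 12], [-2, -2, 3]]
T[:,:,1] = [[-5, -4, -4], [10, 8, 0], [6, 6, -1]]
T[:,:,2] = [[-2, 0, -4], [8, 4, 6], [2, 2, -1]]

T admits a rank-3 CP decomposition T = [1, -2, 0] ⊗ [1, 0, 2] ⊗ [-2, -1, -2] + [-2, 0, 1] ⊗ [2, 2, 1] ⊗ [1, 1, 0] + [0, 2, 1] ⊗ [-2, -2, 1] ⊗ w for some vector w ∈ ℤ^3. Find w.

w = [2, -2, -1]

Subtract the known terms from T to get the rank-1 residual R = [0, 2, 1] ⊗ [-2, -2, 1] ⊗ w, so R[i,j,k] = a[i]·b[j]·w[k]. Pick indices with nonzero a[1]·b[0] = (2)·(-2) = -4. Only the fibre through (1,0,·) is needed: R[1,0,:] = T[1,0,:] − Σₗ aₗ[1]bₗ[0]cₗ = [-4, 10, 8] − (-2)·(1)·[-2, -1, -2] − (0)·(2)·[1, 1, 0] = [-8, 8, 4]. Then w[k] = R[1,0,k] / -4 for each k, giving w = [-8, 8, 4] / -4 = [2, -2, -1].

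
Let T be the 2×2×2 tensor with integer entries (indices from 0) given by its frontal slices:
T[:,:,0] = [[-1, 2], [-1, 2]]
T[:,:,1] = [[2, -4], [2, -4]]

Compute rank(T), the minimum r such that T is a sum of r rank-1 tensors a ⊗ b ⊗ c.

1

Lower bound: T ≠ 0 (e.g. T[0,0,0] = -1), so rank(T) ≥ 1.
Upper bound: if T = a ⊗ b ⊗ c then every fibre of T is a multiple of the corresponding factor, so read the factors off the fibres through the nonzero entry T[0,0,0] = -1.
The mode-1 fibre T[:,0,0] = [-1, -1] gives a = (1, 1) (primitive direction); the mode-2 fibre T[0,:,0] = [-1, 2] gives b = (1, -2); then c[k] = T[0,0,k] / (a[0]·b[0]) = [-1, 2] / 1 = (-1, 2).
Expanding (1, 1) ⊗ (1, -2) ⊗ (-1, 2) reproduces all 8 entries of T, so T = (1, 1) ⊗ (1, -2) ⊗ (-1, 2) and rank(T) ≤ 1.
These bounds meet, so rank(T) = 1.
Check entry T[0,1,0] = 2: (1)·(-2)·(-1) = 2.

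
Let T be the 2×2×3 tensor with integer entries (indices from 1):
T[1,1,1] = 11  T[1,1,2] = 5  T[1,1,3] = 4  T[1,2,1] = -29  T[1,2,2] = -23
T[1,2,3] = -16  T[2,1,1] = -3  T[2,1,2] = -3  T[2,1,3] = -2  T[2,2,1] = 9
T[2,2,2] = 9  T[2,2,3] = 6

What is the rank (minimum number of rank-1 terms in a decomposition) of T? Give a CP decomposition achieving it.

rank(T) = 2

Lower bound: the mode-1 unfolding of T (rows indexed by i, columns by (j,k) = (1,1), (1,2), (1,3), (2,1), (2,2), (2,3)) is [[11, 5, 4, -29, -23, -16], [-3, -3, -2, 9, 9, 6]].
There the 2×2 minor on rows i ∈ {1, 2}, columns (j,k) ∈ {(1,1), (1,2)} is det [[11, 5], [-3, -3]] = -18 ≠ 0, so this unfolding has rank ≥ 2; CP rank is at least every unfolding rank, so rank(T) ≥ 2. (Flattening ranks never certify an upper bound on CP rank; for that we must actually write T with 2 rank-1 terms.)
Upper bound — finding two terms. Write S_k = T[:,:,k] for the frontal slices: S₁ = [[11, -29], [-3, 9]], S₂ = [[5, -23], [-3, 9]], S₃ = [[4, -16], [-2, 6]].
If T = a₁ ⊗ b₁ ⊗ c₁ + a₂ ⊗ b₂ ⊗ c₂ then each S_k = c₁[k]·a₁b₁ᵀ + c₂[k]·a₂b₂ᵀ. S₁ and S₂ are linearly independent, so a₁b₁ᵀ and a₂b₂ᵀ must span the same plane of matrices: they are the rank-1 matrices of the form x·S₁ + y·S₂.
det(x·S₁ + y·S₂) is 12·x² − 12·xy − 24·y² = 12·(x − 2·y)(x + y), vanishing at (x:y) = (2:1) and (1:-1).
M₁ = 2·S₁ + S₂ = [[27, -81], [-9, 27]] = 9·[3, -1][1, -3]ᵀ and M₂ = S₁ − S₂ = [[6, -6], [0, 0]] = 6·[1, 0][1, -1]ᵀ, so take a₁ = [3, -1], b₁ = [1, -3], a₂ = [1, 0], b₂ = [1, -1].
Each slice is an integer combination of E₁ = a₁b₁ᵀ and E₂ = a₂b₂ᵀ: S₁ = 3·E₁ + 2·E₂, S₂ = 3·E₁ − 4·E₂, S₃ = 2·E₁ − 2·E₂; reading off coefficients, c₁ = [3, 3, 2] and c₂ = [2, -4, -2].
Hence T = [3, -1] ⊗ [1, -3] ⊗ [3, 3, 2] + [1, 0] ⊗ [1, -1] ⊗ [2, -4, -2], so rank(T) ≤ 2.
These bounds meet, so rank(T) = 2.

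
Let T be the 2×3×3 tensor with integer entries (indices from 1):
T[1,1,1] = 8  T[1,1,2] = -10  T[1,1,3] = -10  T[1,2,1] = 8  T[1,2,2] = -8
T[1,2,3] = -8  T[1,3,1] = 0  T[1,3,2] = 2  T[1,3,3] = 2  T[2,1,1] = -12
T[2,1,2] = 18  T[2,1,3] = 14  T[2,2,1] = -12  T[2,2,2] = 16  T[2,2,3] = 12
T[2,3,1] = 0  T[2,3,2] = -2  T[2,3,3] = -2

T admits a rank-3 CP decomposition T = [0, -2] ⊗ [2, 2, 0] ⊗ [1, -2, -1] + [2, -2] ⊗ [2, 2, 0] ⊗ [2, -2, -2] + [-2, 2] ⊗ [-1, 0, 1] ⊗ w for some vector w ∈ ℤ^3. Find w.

w = [0, -1, -1]

Subtract the known terms from T to get the rank-1 residual R = [-2, 2] ⊗ [-1, 0, 1] ⊗ w, so R[i,j,k] = a[i]·b[j]·w[k]. Pick indices with nonzero a[1]·b[1] = (-2)·(-1) = 2. Only the fibre through (1,1,·) is needed: R[1,1,:] = T[1,1,:] − Σₗ aₗ[1]bₗ[1]cₗ = [8, -10, -10] − (0)·(2)·[1, -2, -1] − (2)·(2)·[2, -2, -2] = [0, -2, -2]. Then w[k] = R[1,1,k] / 2 for each k, giving w = [0, -2, -2] / 2 = [0, -1, -1].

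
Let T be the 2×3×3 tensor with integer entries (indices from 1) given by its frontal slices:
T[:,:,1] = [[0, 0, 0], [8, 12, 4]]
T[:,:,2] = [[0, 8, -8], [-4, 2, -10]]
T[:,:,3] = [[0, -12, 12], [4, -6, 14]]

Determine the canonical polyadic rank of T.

2

Lower bound: the mode-3 unfolding of T (rows indexed by k, columns by (i,j) = (1,1), (1,2), (1,3), (2,1), (2,2), (2,3)) is [[0, 0, 0, 8, 12, 4], [0, 8, -8, -4, 2, -10], [0, -12, 12, 4, -6, 14]].
There the 2×2 minor on rows k ∈ {1, 2}, columns (i,j) ∈ {(1,2), (2,1)} is det [[0, 8], [8, -4]] = -64 ≠ 0, so this unfolding has rank ≥ 2; CP rank is at least every unfolding rank, so rank(T) ≥ 2. (Flattening ranks never certify an upper bound on CP rank; for that we must actually write T with 2 rank-1 terms.)
Upper bound — finding two terms. Write S_k = T[:,:,k] for the frontal slices: S₁ = [[0, 0, 0], [8, 12, 4]], S₂ = [[0, 8, -8], [-4, 2, -10]], S₃ = [[0, -12, 12], [4, -6, 14]].
If T = a₁ ⊗ b₁ ⊗ c₁ + a₂ ⊗ b₂ ⊗ c₂ then each S_k = c₁[k]·a₁b₁ᵀ + c₂[k]·a₂b₂ᵀ. S₁ and S₂ are linearly independent, so a₁b₁ᵀ and a₂b₂ᵀ must span the same plane of matrices: they are the rank-1 matrices of the form x·S₁ + y·S₂.
The 2×2 minor of x·S₁ + y·S₂ on rows {1,2}, columns {1,2} is −64·xy + 32·y² = (-32)·(2·x − y)(y), vanishing at (x:y) = (1:2) and (1:0).
M₁ = S₁ + 2·S₂ = [[0, 16, -16], [0, 16, -16]] = 16·(1, 1)(0, 1, -1)ᵀ and M₂ = S₁ = [[0, 0, 0], [8, 12, 4]] = 4·(0, 1)(2, 3, 1)ᵀ, so take a₁ = (1, 1), b₁ = (0, 1, -1), a₂ = (0, 1), b₂ = (2, 3, 1).
Each slice is an integer combination of E₁ = a₁b₁ᵀ and E₂ = a₂b₂ᵀ: S₁ = 4·E₂, S₂ = 8·E₁ − 2·E₂, S₃ = −12·E₁ + 2·E₂; reading off coefficients, c₁ = (0, 8, -12) and c₂ = (4, -2, 2).
Hence T = (1, 1) ⊗ (0, 1, -1) ⊗ (0, 8, -12) + (0, 1) ⊗ (2, 3, 1) ⊗ (4, -2, 2), so rank(T) ≤ 2.
These bounds meet, so rank(T) = 2.
Check entry T[2,3,1] = 4: (1)·(-1)·(0) + (1)·(1)·(4) = 4.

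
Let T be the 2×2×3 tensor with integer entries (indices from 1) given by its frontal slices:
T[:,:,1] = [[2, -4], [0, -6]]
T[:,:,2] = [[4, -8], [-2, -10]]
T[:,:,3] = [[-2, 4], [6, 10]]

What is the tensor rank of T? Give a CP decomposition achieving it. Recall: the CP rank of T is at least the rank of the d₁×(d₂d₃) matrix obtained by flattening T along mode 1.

Lower bound: the mode-3 unfolding of T (rows indexed by k, columns by (i,j) = (1,1), (1,2), (2,1), (2,2)) is [[2, -4, 0, -6], [4, -8, -2, -10], [-2, 4, 6, 10]].
There the 3×3 minor on rows k ∈ {1, 2, 3}, columns (i,j) ∈ {(1,1), (2,1), (2,2)} is det [[2, 0, -6], [4, -2, -10], [-2, 6, 10]] = -40 ≠ 0, so this unfolding has rank ≥ 3; CP rank is at least every unfolding rank, so rank(T) ≥ 3. (This is only a lower bound: in general the CP rank may exceed every unfolding rank, so we still need to exhibit 3 rank-1 terms summing to T.)
Upper bound: T is a sum of 3 rank-1 terms, T = [0, 1] ⊗ [1, 1] ⊗ [-2, 2, 4] + [0, 1] ⊗ [2, 1] ⊗ [0, -4, 2] + [1, 1] ⊗ [1, -2] ⊗ [2, 4, -2] (one valid choice — decompositions are not unique — normalised so each a, b is primitive with positive first nonzero entry; check it by expanding all entries), so rank(T) ≤ 3.
These bounds meet, so rank(T) = 3.

rank(T) = 3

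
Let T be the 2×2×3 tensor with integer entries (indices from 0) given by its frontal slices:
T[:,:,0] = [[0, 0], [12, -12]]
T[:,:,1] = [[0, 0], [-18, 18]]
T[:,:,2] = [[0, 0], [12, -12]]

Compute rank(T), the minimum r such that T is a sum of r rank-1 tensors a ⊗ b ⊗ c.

Lower bound: T ≠ 0 (e.g. T[1,0,0] = 12), so rank(T) ≥ 1.
Upper bound: if T = a ⊗ b ⊗ c then every fibre of T is a multiple of the corresponding factor, so read the factors off the fibres through the nonzero entry T[1,0,0] = 12.
The mode-1 fibre T[:,0,0] = [0, 12] gives a = [0, 1] (primitive direction); the mode-2 fibre T[1,:,0] = [12, -12] gives b = [1, -1]; then c[k] = T[1,0,k] / (a[1]·b[0]) = [12, -18, 12] / 1 = [12, -18, 12].
Expanding [0, 1] ⊗ [1, -1] ⊗ [12, -18, 12] reproduces all 12 entries of T, so T = [0, 1] ⊗ [1, -1] ⊗ [12, -18, 12] and rank(T) ≤ 1.
These bounds meet, so rank(T) = 1.

1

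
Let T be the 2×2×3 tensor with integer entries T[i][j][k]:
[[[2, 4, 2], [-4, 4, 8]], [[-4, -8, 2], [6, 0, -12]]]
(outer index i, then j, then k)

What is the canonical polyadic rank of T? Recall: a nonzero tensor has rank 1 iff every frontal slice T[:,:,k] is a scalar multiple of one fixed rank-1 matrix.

Lower bound: the mode-3 unfolding of T (rows indexed by k, columns by (i,j) = (0,0), (0,1), (1,0), (1,1)) is [[2, -4, -4, 6], [4, 4, -8, 0], [2, 8, 2, -12]].
There the 3×3 minor on rows k ∈ {0, 1, 2}, columns (i,j) ∈ {(0,0), (0,1), (1,0)} is det [[2, -4, -4], [4, 4, -8], [2, 8, 2]] = 144 ≠ 0, so this unfolding has rank ≥ 3; CP rank is at least every unfolding rank, so rank(T) ≥ 3. (Unfolding ranks only ever bound the CP rank from below — rank(T) can be strictly larger than all of them — so the matching upper bound has to come from an explicit 3-term decomposition.)
Upper bound: T is a sum of 3 rank-1 terms, T = (0, 1) (x) (1, -1) (x) (-2, -4, 4) + (1, -1) (x) (1, -2) (x) (2, 0, -2) + (1, -1) (x) (1, 1) (x) (0, 4, 4) (one valid choice — decompositions are not unique — normalised so each a, b is primitive with positive first nonzero entry; check it by expanding all entries), so rank(T) ≤ 3.
These bounds meet, so rank(T) = 3.

3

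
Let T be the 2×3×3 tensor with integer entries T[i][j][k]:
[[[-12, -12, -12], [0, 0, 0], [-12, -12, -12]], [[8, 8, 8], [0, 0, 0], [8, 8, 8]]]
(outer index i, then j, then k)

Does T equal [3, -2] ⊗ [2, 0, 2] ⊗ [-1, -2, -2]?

No

Reconstruct entry (0,0,0) from the claimed factors: Σₗ aₗ[0]bₗ[0]cₗ[0] = (3)·(2)·(-1) = -6, but T[0,0,0] = -12. The claim is false.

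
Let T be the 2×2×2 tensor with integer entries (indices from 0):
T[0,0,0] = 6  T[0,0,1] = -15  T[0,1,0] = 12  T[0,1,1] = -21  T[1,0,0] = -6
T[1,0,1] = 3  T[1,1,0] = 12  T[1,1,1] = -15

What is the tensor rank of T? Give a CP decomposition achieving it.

Lower bound: the mode-2 unfolding of T (rows indexed by j, columns by (i,k) = (0,0), (0,1), (1,0), (1,1)) is [[6, -15, -6, 3], [12, -21, 12, -15]].
There the 2×2 minor on rows j ∈ {0, 1}, columns (i,k) ∈ {(0,0), (0,1)} is det [[6, -15], [12, -21]] = 54 ≠ 0, so this unfolding has rank ≥ 2; CP rank is at least every unfolding rank, so rank(T) ≥ 2. (This is only a lower bound: in general the CP rank may exceed every unfolding rank, so we still need to exhibit 2 rank-1 terms summing to T.)
Upper bound — finding two terms. Write S_k = T[:,:,k] for the frontal slices: S₀ = [[6, 12], [-6, 12]], S₁ = [[-15, -21], [3, -15]].
If T = a₁ ⊗ b₁ ⊗ c₁ + a₂ ⊗ b₂ ⊗ c₂ then each S_k = c₁[k]·a₁b₁ᵀ + c₂[k]·a₂b₂ᵀ. S₀ and S₁ are linearly independent, so a₁b₁ᵀ and a₂b₂ᵀ must span the same plane of matrices: they are the rank-1 matrices of the form x·S₀ + y·S₁.
det(x·S₀ + y·S₁) is 144·x² − 432·xy + 288·y² = 144·(x − 2·y)(x − y), vanishing at (x:y) = (2:1) and (1:1).
M₁ = 2·S₀ + S₁ = [[-3, 3], [-9, 9]] = (-3)·(1, 3)(1, -1)ᵀ and M₂ = S₀ + S₁ = [[-9, -9], [-3, -3]] = (-3)·(3, 1)(1, 1)ᵀ, so take a₁ = (1, 3), b₁ = (1, -1), a₂ = (3, 1), b₂ = (1, 1).
Each slice is an integer combination of E₁ = a₁b₁ᵀ and E₂ = a₂b₂ᵀ: S₀ = −3·E₁ + 3·E₂, S₁ = 3·E₁ − 6·E₂; reading off coefficients, c₁ = (-3, 3) and c₂ = (3, -6).
Hence T = (1, 3) ⊗ (1, -1) ⊗ (-3, 3) + (3, 1) ⊗ (1, 1) ⊗ (3, -6), so rank(T) ≤ 2.
These bounds meet, so rank(T) = 2.
Check entry T[1,0,1] = 3: (3)·(1)·(3) + (1)·(1)·(-6) = 3.

rank(T) = 2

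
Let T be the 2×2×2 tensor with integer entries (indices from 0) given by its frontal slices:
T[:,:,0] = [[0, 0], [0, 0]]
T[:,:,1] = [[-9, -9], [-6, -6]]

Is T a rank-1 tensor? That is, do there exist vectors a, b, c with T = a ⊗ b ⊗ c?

Yes

If T = a ⊗ b ⊗ c then every fibre of T is a multiple of the corresponding factor, so read the factors off the fibres through the nonzero entry T[0,0,1] = -9.
The mode-1 fibre T[:,0,1] = [-9, -6] gives a = [3, 2] (primitive direction); the mode-2 fibre T[0,:,1] = [-9, -9] gives b = [1, 1]; then c[k] = T[0,0,k] / (a[0]·b[0]) = [0, -9] / 3 = [0, -3].
Expanding [3, 2] ⊗ [1, 1] ⊗ [0, -3] reproduces all 8 entries of T, so T = [3, 2] ⊗ [1, 1] ⊗ [0, -3] and rank(T) ≤ 1.
Equivalently every frontal slice T[:,:,k] is c[k] times the rank-1 matrix [3, 2] ⊗ [1, 1]. So T has rank 1 (it is nonzero).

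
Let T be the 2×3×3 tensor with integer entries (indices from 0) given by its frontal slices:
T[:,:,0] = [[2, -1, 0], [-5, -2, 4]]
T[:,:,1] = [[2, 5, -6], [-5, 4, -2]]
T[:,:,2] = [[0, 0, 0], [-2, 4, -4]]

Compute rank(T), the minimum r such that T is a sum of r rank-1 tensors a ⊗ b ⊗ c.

Lower bound: the mode-2 unfolding of T (rows indexed by j, columns by (i,k) = (0,0), (0,1), (0,2), (1,0), (1,1), (1,2)) is [[2, 2, 0, -5, -5, -2], [-1, 5, 0, -2, 4, 4], [0, -6, 0, 4, -2, -4]].
There the 3×3 minor on rows j ∈ {0, 1, 2}, columns (i,k) ∈ {(0,0), (0,1), (1,0)} is det [[2, 2, -5], [-1, 5, -2], [0, -6, 4]] = -6 ≠ 0, so this unfolding has rank ≥ 3; CP rank is at least every unfolding rank, so rank(T) ≥ 3. (Flattening ranks never certify an upper bound on CP rank; for that we must actually write T with 3 rank-1 terms.)
Upper bound: T is a sum of 3 rank-1 terms, T = [0, 1] ⊗ [1, -2, 2] ⊗ [-1, -1, -2] + [1, -2] ⊗ [2, 1, -2] ⊗ [1, 1, 0] + [1, 1] ⊗ [0, 1, -1] ⊗ [-2, 4, 0] (written with every a and b primitive with positive leading entry and the scale carried by c; CP decompositions are not unique, and this one is verified by expanding entrywise), so rank(T) ≤ 3.
These bounds meet, so rank(T) = 3.

3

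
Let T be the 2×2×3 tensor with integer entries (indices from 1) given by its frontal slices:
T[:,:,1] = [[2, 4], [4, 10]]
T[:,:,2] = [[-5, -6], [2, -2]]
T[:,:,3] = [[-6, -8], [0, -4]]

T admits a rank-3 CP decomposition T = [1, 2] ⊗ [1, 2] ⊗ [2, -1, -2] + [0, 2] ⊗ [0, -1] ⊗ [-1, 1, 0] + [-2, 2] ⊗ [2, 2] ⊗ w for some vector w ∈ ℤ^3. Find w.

w = [0, 1, 1]

Subtract the known terms from T to get the rank-1 residual R = [-2, 2] ⊗ [2, 2] ⊗ w, so R[i,j,k] = a[i]·b[j]·w[k]. Pick indices with nonzero a[1]·b[1] = (-2)·(2) = -4. Only the fibre through (1,1,·) is needed: R[1,1,:] = T[1,1,:] − Σₗ aₗ[1]bₗ[1]cₗ = [2, -5, -6] − (1)·(1)·[2, -1, -2] − (0)·(0)·[-1, 1, 0] = [0, -4, -4]. Then w[k] = R[1,1,k] / -4 for each k, giving w = [0, -4, -4] / -4 = [0, 1, 1].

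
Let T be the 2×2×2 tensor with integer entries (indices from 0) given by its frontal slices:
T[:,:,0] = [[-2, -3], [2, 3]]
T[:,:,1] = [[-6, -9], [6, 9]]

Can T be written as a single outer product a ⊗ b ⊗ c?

Yes

The mode-1 fibre T[:,0,0] = [-2, 2] gives a = [1, -1] (primitive direction); the mode-2 fibre T[0,:,0] = [-2, -3] gives b = [2, 3]; then c[k] = T[0,0,k] / (a[0]·b[0]) = [-2, -6] / 2 = [-1, -3].
Expanding [1, -1] ⊗ [2, 3] ⊗ [-1, -3] reproduces all 8 entries of T, so T = [1, -1] ⊗ [2, 3] ⊗ [-1, -3] and rank(T) ≤ 1.
Equivalently every frontal slice T[:,:,k] is c[k] times the rank-1 matrix [1, -1] ⊗ [2, 3]. So T has rank 1 (it is nonzero).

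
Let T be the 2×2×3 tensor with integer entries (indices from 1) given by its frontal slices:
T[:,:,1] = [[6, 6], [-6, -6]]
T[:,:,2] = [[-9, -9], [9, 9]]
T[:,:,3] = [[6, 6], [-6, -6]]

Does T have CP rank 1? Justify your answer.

Yes

If T = a ∘ b ∘ c then every fibre of T is a multiple of the corresponding factor, so read the factors off the fibres through the nonzero entry T[1,1,1] = 6.
The mode-1 fibre T[:,1,1] = [6, -6] gives a = [1, -1] (primitive direction); the mode-2 fibre T[1,:,1] = [6, 6] gives b = [1, 1]; then c[k] = T[1,1,k] / (a[1]·b[1]) = [6, -9, 6] / 1 = [6, -9, 6].
Expanding [1, -1] ∘ [1, 1] ∘ [6, -9, 6] reproduces all 12 entries of T, so T = [1, -1] ∘ [1, 1] ∘ [6, -9, 6] and rank(T) ≤ 1.
Equivalently every frontal slice T[:,:,k] is c[k] times the rank-1 matrix [1, -1] ∘ [1, 1]. So T has rank 1 (it is nonzero).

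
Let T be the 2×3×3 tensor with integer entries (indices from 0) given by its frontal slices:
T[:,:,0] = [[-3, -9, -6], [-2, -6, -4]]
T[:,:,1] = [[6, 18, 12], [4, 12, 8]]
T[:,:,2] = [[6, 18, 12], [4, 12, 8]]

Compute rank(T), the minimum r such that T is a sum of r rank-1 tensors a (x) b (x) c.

Lower bound: T ≠ 0 (e.g. T[0,0,0] = -3), so rank(T) ≥ 1.
Upper bound: if T = a (x) b (x) c then every fibre of T is a multiple of the corresponding factor, so read the factors off the fibres through the nonzero entry T[0,0,0] = -3.
The mode-1 fibre T[:,0,0] = [-3, -2] gives a = [3, 2] (primitive direction); the mode-2 fibre T[0,:,0] = [-3, -9, -6] gives b = [1, 3, 2]; then c[k] = T[0,0,k] / (a[0]·b[0]) = [-3, 6, 6] / 3 = [-1, 2, 2].
Expanding [3, 2] (x) [1, 3, 2] (x) [-1, 2, 2] reproduces all 18 entries of T, so T = [3, 2] (x) [1, 3, 2] (x) [-1, 2, 2] and rank(T) ≤ 1.
These bounds meet, so rank(T) = 1.
Check entry T[0,2,0] = -6: (3)·(2)·(-1) = -6.

1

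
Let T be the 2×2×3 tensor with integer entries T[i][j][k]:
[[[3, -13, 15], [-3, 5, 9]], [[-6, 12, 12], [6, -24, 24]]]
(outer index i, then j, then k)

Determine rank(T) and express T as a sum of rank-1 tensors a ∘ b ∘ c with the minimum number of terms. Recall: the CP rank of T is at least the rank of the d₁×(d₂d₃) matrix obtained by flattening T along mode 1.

rank(T) = 2

Lower bound: in the mode-3 unfolding of T (rows indexed by k, columns by (i,j)) the 2×2 minor on rows k ∈ {0, 1}, columns (i,j) ∈ {(0,0), (0,1)} is det [[3, -3], [-13, 5]] = -24 ≠ 0, so that unfolding has rank ≥ 2 and hence rank(T) ≥ 2 (CP rank is at least every unfolding rank, though it can be larger).
Upper bound: with S_k = T[:,:,k], the two rank-1 terms a₁b₁ᵀ, a₂b₂ᵀ are the rank-1 members of the pencil x·S₀ + y·S₁.
det(x·S₀ + y·S₁) is −84·xy + 252·y² = (-84)·(x − 3·y)(y), vanishing at (x:y) = (3:1) and (1:0).
M₁ = 3·S₀ + S₁ = [[-4, -4], [-6, -6]] = (-2)·(2, 3)(1, 1)ᵀ and M₂ = S₀ = [[3, -3], [-6, 6]] = 3·(1, -2)(1, -1)ᵀ, so take a₁ = (2, 3), b₁ = (1, 1), a₂ = (1, -2), b₂ = (1, -1).
Each slice is an integer combination of E₁ = a₁b₁ᵀ and E₂ = a₂b₂ᵀ: S₀ = 3·E₂, S₁ = −2·E₁ − 9·E₂, S₂ = 6·E₁ + 3·E₂; reading off coefficients, c₁ = (0, -2, 6) and c₂ = (3, -9, 3).
Hence T = (2, 3) ∘ (1, 1) ∘ (0, -2, 6) + (1, -2) ∘ (1, -1) ∘ (3, -9, 3), so rank(T) ≤ 2.
These bounds meet, so rank(T) = 2.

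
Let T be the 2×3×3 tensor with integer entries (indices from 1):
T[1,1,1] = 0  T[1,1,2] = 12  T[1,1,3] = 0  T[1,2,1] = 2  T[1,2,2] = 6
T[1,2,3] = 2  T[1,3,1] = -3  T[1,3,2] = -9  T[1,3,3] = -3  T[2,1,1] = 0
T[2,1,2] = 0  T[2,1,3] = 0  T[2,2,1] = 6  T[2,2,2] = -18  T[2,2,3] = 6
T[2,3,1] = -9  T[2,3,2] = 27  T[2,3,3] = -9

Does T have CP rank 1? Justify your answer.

No

The mode-2 unfolding of T (rows indexed by j, columns by (i,k) = (1,1), (1,2), (1,3), (2,1), (2,2), (2,3)) is [[0, 12, 0, 0, 0, 0], [2, 6, 2, 6, -18, 6], [-3, -9, -3, -9, 27, -9]].
There the 2×2 minor on rows j ∈ {1, 2}, columns (i,k) ∈ {(1,1), (1,2)} is det [[0, 12], [2, 6]] = -24 ≠ 0, so this unfolding has rank ≥ 2; CP rank is at least every unfolding rank, so rank(T) ≥ 2.
In particular rank(T) ≥ 2 > 1, so T is not rank-1.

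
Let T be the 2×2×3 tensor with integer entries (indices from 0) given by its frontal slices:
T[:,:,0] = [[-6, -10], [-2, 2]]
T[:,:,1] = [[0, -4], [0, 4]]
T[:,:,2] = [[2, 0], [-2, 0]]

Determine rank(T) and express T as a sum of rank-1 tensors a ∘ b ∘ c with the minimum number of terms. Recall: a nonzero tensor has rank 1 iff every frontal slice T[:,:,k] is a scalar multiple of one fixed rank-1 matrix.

rank(T) = 3

Lower bound: the mode-3 unfolding of T (rows indexed by k, columns by (i,j) = (0,0), (0,1), (1,0), (1,1)) is [[-6, -10, -2, 2], [0, -4, 0, 4], [2, 0, -2, 0]].
There the 3×3 minor on rows k ∈ {0, 1, 2}, columns (i,j) ∈ {(0,0), (0,1), (1,0)} is det [[-6, -10, -2], [0, -4, 0], [2, 0, -2]] = -64 ≠ 0, so this unfolding has rank ≥ 3; CP rank is at least every unfolding rank, so rank(T) ≥ 3. (Unfolding ranks only ever bound the CP rank from below — rank(T) can be strictly larger than all of them — so the matching upper bound has to come from an explicit 3-term decomposition.)
Upper bound: T is a sum of 3 rank-1 terms, T = [0, 1] ∘ [1, 1] ∘ [-8, 0, 0] + [1, -1] ∘ [1, 1] ∘ [-2, 4, 4] + [1, -1] ∘ [1, 2] ∘ [-4, -4, -2] (written with every a and b primitive with positive leading entry and the scale carried by c; CP decompositions are not unique, and this one is verified by expanding entrywise), so rank(T) ≤ 3.
These bounds meet, so rank(T) = 3.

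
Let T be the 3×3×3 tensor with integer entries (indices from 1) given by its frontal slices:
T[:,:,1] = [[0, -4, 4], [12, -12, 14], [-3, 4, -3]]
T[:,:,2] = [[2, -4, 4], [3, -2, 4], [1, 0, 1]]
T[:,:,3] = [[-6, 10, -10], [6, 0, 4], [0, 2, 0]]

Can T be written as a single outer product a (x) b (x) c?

No

The mode-3 unfolding of T (rows indexed by k, columns by (i,j) = (1,1), (1,2), (1,3), (2,1), (2,2), (2,3), (3,1), (3,2), (3,3)) is [[0, -4, 4, 12, -12, 14, -3, 4, -3], [2, -4, 4, 3, -2, 4, 1, 0, 1], [-6, 10, -10, 6, 0, 4, 0, 2, 0]].
There the 3×3 minor on rows k ∈ {1, 2, 3}, columns (i,j) ∈ {(1,1), (1,2), (2,1)} is det [[0, -4, 12], [2, -4, 3], [-6, 10, 6]] = 72 ≠ 0, so this unfolding has rank ≥ 3; CP rank is at least every unfolding rank, so rank(T) ≥ 3.
In particular rank(T) ≥ 3 > 1, so T is not rank-1.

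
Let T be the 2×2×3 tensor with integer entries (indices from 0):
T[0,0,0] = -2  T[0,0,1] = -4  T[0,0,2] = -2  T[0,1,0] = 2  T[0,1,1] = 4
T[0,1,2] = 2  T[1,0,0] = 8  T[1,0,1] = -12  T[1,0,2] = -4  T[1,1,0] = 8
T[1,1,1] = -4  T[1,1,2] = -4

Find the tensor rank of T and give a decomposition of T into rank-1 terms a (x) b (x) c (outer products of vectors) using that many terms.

rank(T) = 3

Lower bound: the mode-3 unfolding of T (rows indexed by k, columns by (i,j) = (0,0), (0,1), (1,0), (1,1)) is [[-2, 2, 8, 8], [-4, 4, -12, -4], [-2, 2, -4, -4]].
There the 3×3 minor on rows k ∈ {0, 1, 2}, columns (i,j) ∈ {(0,0), (1,0), (1,1)} is det [[-2, 8, 8], [-4, -12, -4], [-2, -4, -4]] = -192 ≠ 0, so this unfolding has rank ≥ 3; CP rank is at least every unfolding rank, so rank(T) ≥ 3. (Unfolding ranks only ever bound the CP rank from below — rank(T) can be strictly larger than all of them — so the matching upper bound has to come from an explicit 3-term decomposition.)
Upper bound: T is a sum of 3 rank-1 terms, T = (0, 1) (x) (1, -1) (x) (2, 0, 2) + (0, 1) (x) (1, 1) (x) (8, -8, -4) + (1, 1) (x) (1, -1) (x) (-2, -4, -2) (one valid choice — decompositions are not unique — normalised so each a, b is primitive with positive first nonzero entry; check it by expanding all entries), so rank(T) ≤ 3.
These bounds meet, so rank(T) = 3.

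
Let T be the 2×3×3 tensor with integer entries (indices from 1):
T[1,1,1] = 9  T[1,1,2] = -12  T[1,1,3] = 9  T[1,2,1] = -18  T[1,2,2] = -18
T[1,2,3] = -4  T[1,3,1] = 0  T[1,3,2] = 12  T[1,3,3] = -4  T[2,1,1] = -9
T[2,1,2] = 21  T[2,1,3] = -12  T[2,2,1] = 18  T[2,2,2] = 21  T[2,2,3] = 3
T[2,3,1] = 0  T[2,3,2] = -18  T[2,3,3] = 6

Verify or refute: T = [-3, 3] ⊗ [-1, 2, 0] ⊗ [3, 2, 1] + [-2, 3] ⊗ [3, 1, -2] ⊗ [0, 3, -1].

Yes

Reconstruct entrywise from the claimed factors. For example, T[1,3,2] = 12 and Σₗ aₗ[1]bₗ[3]cₗ[2] = (-3)·(0)·(2) + (-2)·(-2)·(3) = 12; checking all 18 entries, every one matches. The claim holds.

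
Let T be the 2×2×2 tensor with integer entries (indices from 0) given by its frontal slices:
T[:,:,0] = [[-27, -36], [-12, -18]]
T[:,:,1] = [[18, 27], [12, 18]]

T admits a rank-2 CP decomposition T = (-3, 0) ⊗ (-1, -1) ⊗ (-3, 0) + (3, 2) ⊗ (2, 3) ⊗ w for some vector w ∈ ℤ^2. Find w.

w = (-3, 3)

Subtract the known terms from T to get the rank-1 residual R = (3, 2) ⊗ (2, 3) ⊗ w, so R[i,j,k] = a[i]·b[j]·w[k]. Pick indices with nonzero a[0]·b[0] = (3)·(2) = 6. Only the fibre through (0,0,·) is needed: R[0,0,:] = T[0,0,:] − Σₗ aₗ[0]bₗ[0]cₗ = [-27, 18] − (-3)·(-1)·(-3, 0) = [-18, 18]. Then w[k] = R[0,0,k] / 6 for each k, giving w = [-18, 18] / 6 = (-3, 3).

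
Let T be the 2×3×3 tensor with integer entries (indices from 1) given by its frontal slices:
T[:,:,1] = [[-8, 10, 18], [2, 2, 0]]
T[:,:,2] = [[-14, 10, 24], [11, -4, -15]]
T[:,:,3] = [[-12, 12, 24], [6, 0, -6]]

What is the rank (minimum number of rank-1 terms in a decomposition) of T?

Lower bound: the mode-3 unfolding of T (rows indexed by k, columns by (i,j) = (1,1), (1,2), (1,3), (2,1), (2,2), (2,3)) is [[-8, 10, 18, 2, 2, 0], [-14, 10, 24, 11, -4, -15], [-12, 12, 24, 6, 0, -6]].
There the 2×2 minor on rows k ∈ {1, 2}, columns (i,j) ∈ {(1,1), (1,2)} is det [[-8, 10], [-14, 10]] = 60 ≠ 0, so this unfolding has rank ≥ 2; CP rank is at least every unfolding rank, so rank(T) ≥ 2. (This is only a lower bound: in general the CP rank may exceed every unfolding rank, so we still need to exhibit 2 rank-1 terms summing to T.)
Upper bound — finding two terms. Write S_k = T[:,:,k] for the frontal slices: S₁ = [[-8, 10, 18], [2, 2, 0]], S₂ = [[-14, 10, 24], [11, -4, -15]], S₃ = [[-12, 12, 24], [6, 0, -6]].
If T = a₁ ⊗ b₁ ⊗ c₁ + a₂ ⊗ b₂ ⊗ c₂ then each S_k = c₁[k]·a₁b₁ᵀ + c₂[k]·a₂b₂ᵀ. S₁ and S₂ are linearly independent, so a₁b₁ᵀ and a₂b₂ᵀ must span the same plane of matrices: they are the rank-1 matrices of the form x·S₁ + y·S₂.
The 2×2 minor of x·S₁ + y·S₂ on rows {1,2}, columns {1,2} is −36·x² − 126·xy − 54·y² = (-18)·(x + 3·y)(2·x + y), vanishing at (x:y) = (3:-1) and (1:-2).
M₁ = 3·S₁ − S₂ = [[-10, 20, 30], [-5, 10, 15]] = (-5)·[2, 1][1, -2, -3]ᵀ and M₂ = S₁ − 2·S₂ = [[20, -10, -30], [-20, 10, 30]] = 10·[1, -1][2, -1, -3]ᵀ, so take a₁ = [2, 1], b₁ = [1, -2, -3], a₂ = [1, -1], b₂ = [2, -1, -3].
Each slice is an integer combination of E₁ = a₁b₁ᵀ and E₂ = a₂b₂ᵀ: S₁ = −2·E₁ − 2·E₂, S₂ = −E₁ − 6·E₂, S₃ = −2·E₁ − 4·E₂; reading off coefficients, c₁ = [-2, -1, -2] and c₂ = [-2, -6, -4].
Hence T = [2, 1] ⊗ [1, -2, -3] ⊗ [-2, -1, -2] + [1, -1] ⊗ [2, -1, -3] ⊗ [-2, -6, -4], so rank(T) ≤ 2.
These bounds meet, so rank(T) = 2.

2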